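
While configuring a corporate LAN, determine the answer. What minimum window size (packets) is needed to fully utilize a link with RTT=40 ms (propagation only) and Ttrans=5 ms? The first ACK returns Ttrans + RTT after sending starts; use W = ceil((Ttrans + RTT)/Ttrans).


Given: Ttrans = 5 ms, RTT = 40 ms (= 2 * Tprop, Tprop = 20 ms)
Time until first ACK returns = Ttrans + RTT = 5 + 40 = 45 ms
Need W * Ttrans >= Ttrans + RTT  ->  W >= (Ttrans + RTT) / Ttrans
(Ttrans + RTT) / Ttrans = 45 / 5 = 9
W_min = ceil(9) = 9

9


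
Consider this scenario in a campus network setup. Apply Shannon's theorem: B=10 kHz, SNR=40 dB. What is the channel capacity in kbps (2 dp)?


Given: B = 10 kHz, SNR = 40 dB
SNR linear = 10^(40/10) = 10000
1 + SNR = 10001
log2(10001) = 13.2878566418
C = 10 * 1000 * 13.2878566418 = 132878.5664 bps
C = 132.878566 kbps -> 132.88 kbps (2 dp)

132.88


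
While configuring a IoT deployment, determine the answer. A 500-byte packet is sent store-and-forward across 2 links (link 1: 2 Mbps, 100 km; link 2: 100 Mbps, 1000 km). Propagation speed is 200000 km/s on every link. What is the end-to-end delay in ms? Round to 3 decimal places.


Packet = 500 bytes = 4000 bits. Store-and-forward: sum (t_trans + t_prop) per link.
Link 1: t_trans = 4000/(2*10^6) s = 2.0000 ms; t_prop = 100/200000 s = 0.5000 ms; subtotal = 2.5000 ms
Link 2: t_trans = 4000/(100*10^6) s = 0.0400 ms; t_prop = 1000/200000 s = 5.0000 ms; subtotal = 5.0400 ms
End-to-end = 2.5000 + 5.0400 = 7.5400 ms -> 7.540 ms (3 dp)

7.540


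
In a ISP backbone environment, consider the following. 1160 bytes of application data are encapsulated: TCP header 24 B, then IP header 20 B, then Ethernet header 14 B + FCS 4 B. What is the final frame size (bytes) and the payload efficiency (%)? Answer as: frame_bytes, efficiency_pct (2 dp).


TCP segment = 1160 + 24 = 1184 B
IP packet = 1184 + 20 = 1204 B
Ethernet frame = 1204 + 14 + 4 = 1222 B
Efficiency = app / frame = 1160 / 1222 = 0.949264 = 94.9264% -> 94.93% (2 dp)

1222, 94.93


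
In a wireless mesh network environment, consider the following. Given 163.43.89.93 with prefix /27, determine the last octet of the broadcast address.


Given: IP = 163.43.89.93, prefix = /27
Host bits = 32 - 27 = 5
Network last octet = 93 AND mask = 64
Host part size = 2^5 - 1 = 31
Broadcast last octet = 64 OR 31 = 95

95


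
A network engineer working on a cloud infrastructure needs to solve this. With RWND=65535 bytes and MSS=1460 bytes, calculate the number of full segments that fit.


Given: RWND = 65535 bytes, MSS = 1460 bytes
Full segments = floor(RWND / MSS)
Full segments = floor(65535 / 1460)
Full segments = floor(44.887) = 44

44


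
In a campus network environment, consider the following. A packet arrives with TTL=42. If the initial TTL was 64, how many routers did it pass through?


Given: initial TTL = 64, received TTL = 42
Hops = initial TTL - received TTL
Hops = 64 - 42 = 22

22


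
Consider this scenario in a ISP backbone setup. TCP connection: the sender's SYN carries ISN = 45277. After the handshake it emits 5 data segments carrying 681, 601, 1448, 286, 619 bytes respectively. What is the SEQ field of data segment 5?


The SYN occupies sequence number ISN = 45277, so the first data byte is ISN + 1 = 45278.
SEQ of data segment i = (ISN + 1) + sum of payload sizes of segments 1..i-1.
Segment 1: SEQ = 45278, payload = 681 bytes
Segment 2: SEQ = 45959, payload = 601 bytes
Segment 3: SEQ = 46560, payload = 1448 bytes
Segment 4: SEQ = 48008, payload = 286 bytes
Segment 5: SEQ = 48294, payload = 619 bytes
SEQ of segment 5 = 45278 + 681 + 601 + 1448 + 286 = 48294

48294


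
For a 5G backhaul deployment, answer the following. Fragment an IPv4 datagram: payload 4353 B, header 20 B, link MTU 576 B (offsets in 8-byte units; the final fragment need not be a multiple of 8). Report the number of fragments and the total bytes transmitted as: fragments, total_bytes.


Max data per non-final fragment = floor((MTU - header)/8)*8 = floor((576 - 20)/8)*8 = floor(556/8)*8 = 552 B
Final fragment needs no 8-byte alignment: it can carry up to MTU - header = 556 B
Non-final fragments needed = ceil((payload - 556) / 552) = ceil(3797/552) = ceil(6.8786) = 7
Number of fragments = 7 + 1 = 8
Fragment sizes (data): 7 * 552 B + 489 B (last, 489 <= 556 OK)
Total bytes sent = payload + n_frags * header = 4353 + 8*20 = 4353 + 160 = 4513 B

8, 4513


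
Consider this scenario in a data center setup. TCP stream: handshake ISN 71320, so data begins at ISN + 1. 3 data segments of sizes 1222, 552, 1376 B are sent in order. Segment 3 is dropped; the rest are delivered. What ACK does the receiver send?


SYN uses sequence number 71320; first data byte = ISN + 1 = 71321.
Segment 1: SEQ = 71321, len = 1222 B, covers [71321, 72542]
Segment 2: SEQ = 72543, len = 552 B, covers [72543, 73094]
Segment 3: SEQ = 73095, len = 1376 B, covers [73095, 74470] [LOST]
In-order data received: bytes [71321, 73094] (segments 1..2).
Segment 3 missing -> gap begins at byte 73095.
Cumulative ACK = next expected in-order byte = 71321 + 1222 + 552 = 73095

73095


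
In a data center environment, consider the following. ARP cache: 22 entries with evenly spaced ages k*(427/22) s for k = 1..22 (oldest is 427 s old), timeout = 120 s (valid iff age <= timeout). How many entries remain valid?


Ages are k * 427/22 s for k = 1..22 (spacing = 19.4091 s).
Entry k is valid iff k * 427/22 <= 120 iff k <= 22 * 120 / 427 = 6.1827
n_valid = floor(6.1827) = 6
(n_stale = 22 - 6 = 16)

6


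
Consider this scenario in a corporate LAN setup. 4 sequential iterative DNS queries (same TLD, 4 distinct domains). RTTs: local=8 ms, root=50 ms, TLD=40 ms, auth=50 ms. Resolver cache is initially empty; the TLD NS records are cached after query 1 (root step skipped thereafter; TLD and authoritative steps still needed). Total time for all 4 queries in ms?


Lookup 1 (cold cache): local + root + TLD + auth = 8 + 50 + 40 + 50 = 148 ms
Lookups 2..4 (TLD NS cached -> skip root; new domain -> still ask TLD and auth): local + TLD + auth = 8 + 40 + 50 = 98 ms each
Remaining 3 lookups: 3 * 98 = 294 ms
Total = 148 + 294 = 442 ms

442


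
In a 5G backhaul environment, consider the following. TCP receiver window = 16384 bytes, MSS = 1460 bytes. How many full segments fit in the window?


Given: RWND = 16384 bytes, MSS = 1460 bytes
Full segments = floor(RWND / MSS)
Full segments = floor(16384 / 1460)
Full segments = floor(11.2219) = 11

11


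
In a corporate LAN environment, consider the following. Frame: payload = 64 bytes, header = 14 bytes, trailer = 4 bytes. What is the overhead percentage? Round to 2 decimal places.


Given: payload = 64 B, header = 14 B, trailer = 4 B
Overhead bytes = header + trailer = 14 + 4 = 18
Total frame = payload + overhead = 64 + 18 = 82
Overhead % = 18 / 82 * 100 = 21.9512% -> 21.95% (2 dp)

21.95


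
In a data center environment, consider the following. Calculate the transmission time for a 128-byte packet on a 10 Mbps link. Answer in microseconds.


Given: packet = 128 bytes, bandwidth = 10 Mbps
Packet in bits = 128 * 8 = 1024 bits
Bandwidth = 10 * 10^6 = 10000000 bps
Time = 1024 / 10000000 seconds
Time in us = 1024 * 10^6 / 10000000 = 102.4

102.4


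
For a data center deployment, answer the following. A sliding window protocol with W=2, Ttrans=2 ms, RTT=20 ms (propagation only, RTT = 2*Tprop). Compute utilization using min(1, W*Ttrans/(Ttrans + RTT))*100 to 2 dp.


Given: W = 2, Ttrans = 2 ms, RTT = 20 ms (= 2 * Tprop, Tprop = 10 ms)
Cycle time = Ttrans + RTT = 2 + 20 = 22 ms (first packet sent until its ACK returns)
W * Ttrans = 2 * 2 = 4 ms of sending per cycle
W * Ttrans / (Ttrans + RTT) = 4 / 22 = 0.181818
U = min(1, 0.181818) = 0.181818
U% = 18.18%

18.18


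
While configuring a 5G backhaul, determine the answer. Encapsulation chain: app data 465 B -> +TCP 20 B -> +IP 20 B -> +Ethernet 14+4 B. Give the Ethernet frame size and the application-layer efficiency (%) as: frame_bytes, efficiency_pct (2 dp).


TCP segment = 465 + 20 = 485 B
IP packet = 485 + 20 = 505 B
Ethernet frame = 505 + 14 + 4 = 523 B
Efficiency = app / frame = 465 / 523 = 0.889101 = 88.9101% -> 88.91% (2 dp)

523, 88.91


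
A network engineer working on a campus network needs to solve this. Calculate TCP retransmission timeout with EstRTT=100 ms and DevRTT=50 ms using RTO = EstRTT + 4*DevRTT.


Given: EstRTT = 100 ms, DevRTT = 50 ms
Timeout = EstRTT + 4 * DevRTT
4 * DevRTT = 4 * 50 = 200
Timeout = 100 + 200 = 300 ms

300


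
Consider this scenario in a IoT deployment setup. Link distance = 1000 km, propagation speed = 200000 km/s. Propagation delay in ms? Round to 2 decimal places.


Given: distance = 1000 km, speed = 200000 km/s
Delay = distance / speed = 1000 / 200000 seconds
Delay in ms = 1000 * 1000 / 200000
Delay = 5.0000 ms
Rounded to 2 dp = 5.00 ms

5.00


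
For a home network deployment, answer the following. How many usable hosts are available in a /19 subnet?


Given: subnet mask /19
Host bits = 32 - 19 = 13
Total addresses = 2^13 = 8192
Usable hosts = 8192 - 2 (network + broadcast) = 8190

8190


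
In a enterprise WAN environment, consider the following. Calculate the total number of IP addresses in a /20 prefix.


Given: CIDR prefix /20
Host bits = 32 - 20 = 12
Total addresses = 2^12 = 4096

4096


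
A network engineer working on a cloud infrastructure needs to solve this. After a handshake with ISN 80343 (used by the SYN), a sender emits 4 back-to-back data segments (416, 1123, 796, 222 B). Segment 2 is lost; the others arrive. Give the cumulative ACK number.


SYN uses sequence number 80343; first data byte = ISN + 1 = 80344.
Segment 1: SEQ = 80344, len = 416 B, covers [80344, 80759]
Segment 2: SEQ = 80760, len = 1123 B, covers [80760, 81882] [LOST]
Segment 3: SEQ = 81883, len = 796 B, covers [81883, 82678]
Segment 4: SEQ = 82679, len = 222 B, covers [82679, 82900]
In-order data received: bytes [80344, 80759] (segments 1..1).
Segment 2 missing -> gap begins at byte 80760; later segments buffered out of order.
Cumulative ACK = next expected in-order byte = 80344 + 416 = 80760

80760


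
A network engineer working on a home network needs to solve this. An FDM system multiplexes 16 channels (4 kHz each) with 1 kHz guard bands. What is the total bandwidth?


Given: 16 channels, 4 kHz each, guard = 1 kHz
Channel bandwidth = 16 * 4 = 64 kHz
Guard bands = 15 gaps * 1 kHz = 15 kHz
Total = 64 + 15 = 79 kHz

79


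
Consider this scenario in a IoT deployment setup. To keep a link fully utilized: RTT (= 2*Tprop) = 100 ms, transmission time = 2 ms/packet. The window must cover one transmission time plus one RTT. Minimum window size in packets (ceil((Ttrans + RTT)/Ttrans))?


Given: Ttrans = 2 ms, RTT = 100 ms (= 2 * Tprop, Tprop = 50 ms)
Time until first ACK returns = Ttrans + RTT = 2 + 100 = 102 ms
Need W * Ttrans >= Ttrans + RTT  ->  W >= (Ttrans + RTT) / Ttrans
(Ttrans + RTT) / Ttrans = 102 / 2 = 51
W_min = ceil(51) = 51

51


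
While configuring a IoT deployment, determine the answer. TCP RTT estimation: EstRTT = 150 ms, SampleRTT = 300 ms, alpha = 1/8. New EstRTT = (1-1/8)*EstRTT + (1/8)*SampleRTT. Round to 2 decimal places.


Given: EstRTT = 150 ms, SampleRTT = 300 ms, alpha = 1/8
New EstRTT = (1 - alpha) * EstRTT + alpha * SampleRTT
(7/8) * 150 = 131.25
(1/8) * 300 = 37.5
New EstRTT = 131.25 + 37.5 = 168.75 ms -> 168.75 ms (2 dp)

168.75


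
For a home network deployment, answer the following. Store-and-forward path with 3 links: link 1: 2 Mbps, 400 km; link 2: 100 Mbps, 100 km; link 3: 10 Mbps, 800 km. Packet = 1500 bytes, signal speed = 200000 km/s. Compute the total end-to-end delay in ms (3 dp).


Packet = 1500 bytes = 12000 bits. Store-and-forward: sum (t_trans + t_prop) per link.
Link 1: t_trans = 12000/(2*10^6) s = 6.0000 ms; t_prop = 400/200000 s = 2.0000 ms; subtotal = 8.0000 ms
Link 2: t_trans = 12000/(100*10^6) s = 0.1200 ms; t_prop = 100/200000 s = 0.5000 ms; subtotal = 0.6200 ms
Link 3: t_trans = 12000/(10*10^6) s = 1.2000 ms; t_prop = 800/200000 s = 4.0000 ms; subtotal = 5.2000 ms
End-to-end = 8.0000 + 0.6200 + 5.2000 = 13.8200 ms -> 13.820 ms (3 dp)

13.820


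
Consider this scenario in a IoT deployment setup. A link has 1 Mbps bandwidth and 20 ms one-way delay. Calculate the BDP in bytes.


Given: bandwidth = 1 Mbps, delay = 20 ms
BDP in bits = 1 * 10^6 * 20 / 1000
BDP in bits = 20000
BDP in bytes = 20000 / 8 = 2500

2500


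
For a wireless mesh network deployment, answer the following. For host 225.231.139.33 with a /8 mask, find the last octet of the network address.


Given: IP = 225.231.139.33, prefix = /8
Subnet mask = 255.0.0.0
Last octet of IP: 33
Last octet of mask: 0
Network last octet = 33 AND 0 = 0

0


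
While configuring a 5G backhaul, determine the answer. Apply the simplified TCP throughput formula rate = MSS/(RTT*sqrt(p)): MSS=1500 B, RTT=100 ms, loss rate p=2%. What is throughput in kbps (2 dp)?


Given: MSS = 1500 bytes, RTT = 100 ms, loss = 2%
RTT in seconds = 100 / 1000 = 0.1
Loss rate = 2% = 0.02
sqrt(loss) = sqrt(0.02) = 0.141421356237
Throughput (bytes/s) = 1500 / (0.1 * 0.141421356237) = 106066.0172
Throughput (kbps) = 106066.0172 * 8 / 1000 = 848.528137 -> 848.53 kbps (2 dp)

848.53


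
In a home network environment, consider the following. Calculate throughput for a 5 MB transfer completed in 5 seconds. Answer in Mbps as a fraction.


Given: file = 5 MB, time = 5 s
File in Mb = 5 * 8 = 40 Mb
Throughput = 40 / 5 Mbps
Throughput = 8 Mbps

8


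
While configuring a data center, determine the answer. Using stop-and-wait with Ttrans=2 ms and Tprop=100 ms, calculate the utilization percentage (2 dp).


Given: Ttrans = 2 ms, Tprop = 100 ms
RTT = 2 * Tprop = 2 * 100 = 200 ms
U = Ttrans / (Ttrans + RTT)
U = 2 / (2 + 200)
U = 2 / 202 = 0.009901
U% = 0.99%

0.99


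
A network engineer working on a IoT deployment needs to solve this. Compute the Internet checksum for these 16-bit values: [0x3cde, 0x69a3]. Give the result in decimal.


Given words: [0x3cde, 0x69a3]
Step 1: Sum all words
Raw sum = 15582 + 27043 = 42625
One's complement = ~42625 & 0xFFFF = 22910

22910


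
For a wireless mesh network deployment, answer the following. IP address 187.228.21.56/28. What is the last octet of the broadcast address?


Given: IP = 187.228.21.56, prefix = /28
Host bits = 32 - 28 = 4
Network last octet = 56 AND mask = 48
Host part size = 2^4 - 1 = 15
Broadcast last octet = 48 OR 15 = 63

63


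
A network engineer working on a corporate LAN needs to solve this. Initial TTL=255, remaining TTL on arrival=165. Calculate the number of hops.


Given: initial TTL = 255, received TTL = 165
Hops = initial TTL - received TTL
Hops = 255 - 165 = 90

90


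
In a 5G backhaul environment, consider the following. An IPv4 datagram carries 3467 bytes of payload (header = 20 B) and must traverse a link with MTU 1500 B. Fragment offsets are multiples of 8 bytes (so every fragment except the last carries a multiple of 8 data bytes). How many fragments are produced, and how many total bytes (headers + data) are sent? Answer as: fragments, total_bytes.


Max data per non-final fragment = floor((MTU - header)/8)*8 = floor((1500 - 20)/8)*8 = floor(1480/8)*8 = 1480 B
Final fragment needs no 8-byte alignment: it can carry up to MTU - header = 1480 B
Non-final fragments needed = ceil((payload - 1480) / 1480) = ceil(1987/1480) = ceil(1.3426) = 2
Number of fragments = 2 + 1 = 3
Fragment sizes (data): 2 * 1480 B + 507 B (last, 507 <= 1480 OK)
Total bytes sent = payload + n_frags * header = 3467 + 3*20 = 3467 + 60 = 3527 B

3, 3527


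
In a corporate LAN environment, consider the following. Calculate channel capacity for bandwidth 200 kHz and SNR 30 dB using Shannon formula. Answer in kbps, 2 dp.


Given: B = 200 kHz, SNR = 30 dB
SNR linear = 10^(30/10) = 1000
1 + SNR = 1001
log2(1001) = 9.9672262588
C = 200 * 1000 * 9.9672262588 = 1993445.2518 bps
C = 1993.445252 kbps -> 1993.45 kbps (2 dp)

1993.45


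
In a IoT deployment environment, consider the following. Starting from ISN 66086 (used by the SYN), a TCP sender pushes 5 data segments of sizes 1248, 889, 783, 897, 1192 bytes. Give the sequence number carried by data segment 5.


The SYN occupies sequence number ISN = 66086, so the first data byte is ISN + 1 = 66087.
SEQ of data segment i = (ISN + 1) + sum of payload sizes of segments 1..i-1.
Segment 1: SEQ = 66087, payload = 1248 bytes
Segment 2: SEQ = 67335, payload = 889 bytes
Segment 3: SEQ = 68224, payload = 783 bytes
Segment 4: SEQ = 69007, payload = 897 bytes
Segment 5: SEQ = 69904, payload = 1192 bytes
SEQ of segment 5 = 66087 + 1248 + 889 + 783 + 897 = 69904

69904


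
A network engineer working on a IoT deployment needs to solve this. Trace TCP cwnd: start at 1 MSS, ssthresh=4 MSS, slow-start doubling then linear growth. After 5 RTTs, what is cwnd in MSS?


RTT 0: cwnd = 1 MSS (initial)
RTT 1: cwnd = 2 MSS (slow start, doubled)
RTT 2: cwnd = 4 MSS (slow start, doubled)
RTT 3: cwnd = 5 MSS (congestion avoidance, +1)
RTT 4: cwnd = 6 MSS (congestion avoidance, +1)
RTT 5: cwnd = 7 MSS (congestion avoidance, +1)

7


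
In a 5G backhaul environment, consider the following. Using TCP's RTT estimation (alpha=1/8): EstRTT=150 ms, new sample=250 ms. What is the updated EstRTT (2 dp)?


Given: EstRTT = 150 ms, SampleRTT = 250 ms, alpha = 1/8
New EstRTT = (1 - alpha) * EstRTT + alpha * SampleRTT
(7/8) * 150 = 131.25
(1/8) * 250 = 31.25
New EstRTT = 131.25 + 31.25 = 162.5 ms -> 162.50 ms (2 dp)

162.50


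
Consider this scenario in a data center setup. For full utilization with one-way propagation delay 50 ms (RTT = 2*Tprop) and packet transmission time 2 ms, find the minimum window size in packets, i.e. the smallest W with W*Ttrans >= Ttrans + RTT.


Given: Ttrans = 2 ms, RTT = 100 ms (= 2 * Tprop, Tprop = 50 ms)
Time until first ACK returns = Ttrans + RTT = 2 + 100 = 102 ms
Need W * Ttrans >= Ttrans + RTT  ->  W >= (Ttrans + RTT) / Ttrans
(Ttrans + RTT) / Ttrans = 102 / 2 = 51
W_min = ceil(51) = 51

51


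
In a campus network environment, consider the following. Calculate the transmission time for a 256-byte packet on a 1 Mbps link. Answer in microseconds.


Given: packet = 256 bytes, bandwidth = 1 Mbps
Packet in bits = 256 * 8 = 2048 bits
Bandwidth = 1 * 10^6 = 1000000 bps
Time = 2048 / 1000000 seconds
Time in us = 2048 * 10^6 / 1000000 = 2048

2048


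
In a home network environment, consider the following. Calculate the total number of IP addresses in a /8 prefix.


Given: CIDR prefix /8
Host bits = 32 - 8 = 24
Total addresses = 2^24 = 16777216

16777216


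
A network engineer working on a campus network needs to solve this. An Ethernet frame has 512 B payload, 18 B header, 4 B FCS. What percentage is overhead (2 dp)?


Given: payload = 512 B, header = 18 B, trailer = 4 B
Overhead bytes = header + trailer = 18 + 4 = 22
Total frame = payload + overhead = 512 + 22 = 534
Overhead % = 22 / 534 * 100 = 4.1199% -> 4.12% (2 dp)

4.12


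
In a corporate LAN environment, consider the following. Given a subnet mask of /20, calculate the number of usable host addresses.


Given: subnet mask /20
Host bits = 32 - 20 = 12
Total addresses = 2^12 = 4096
Usable hosts = 4096 - 2 (network + broadcast) = 4094

4094


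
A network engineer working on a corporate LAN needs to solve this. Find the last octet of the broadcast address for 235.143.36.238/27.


Given: IP = 235.143.36.238, prefix = /27
Host bits = 32 - 27 = 5
Network last octet = 238 AND mask = 224
Host part size = 2^5 - 1 = 31
Broadcast last octet = 224 OR 31 = 255

255


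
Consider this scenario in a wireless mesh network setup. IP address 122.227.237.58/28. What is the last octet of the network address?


Given: IP = 122.227.237.58, prefix = /28
Subnet mask = 255.255.255.240
Last octet of IP: 58
Last octet of mask: 240
Network last octet = 58 AND 240 = 48

48


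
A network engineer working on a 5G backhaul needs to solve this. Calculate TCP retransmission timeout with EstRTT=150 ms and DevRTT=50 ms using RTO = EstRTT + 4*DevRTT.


Given: EstRTT = 150 ms, DevRTT = 50 ms
Timeout = EstRTT + 4 * DevRTT
4 * DevRTT = 4 * 50 = 200
Timeout = 150 + 200 = 350 ms

350


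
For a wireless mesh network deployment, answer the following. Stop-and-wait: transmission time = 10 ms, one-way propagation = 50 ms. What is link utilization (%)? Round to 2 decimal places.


Given: Ttrans = 10 ms, Tprop = 50 ms
RTT = 2 * Tprop = 2 * 50 = 100 ms
U = Ttrans / (Ttrans + RTT)
U = 10 / (10 + 100)
U = 10 / 110 = 0.090909
U% = 9.09%

9.09


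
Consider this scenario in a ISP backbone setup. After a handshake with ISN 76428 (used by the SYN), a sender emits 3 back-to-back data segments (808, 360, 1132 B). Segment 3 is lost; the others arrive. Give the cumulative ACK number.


SYN uses sequence number 76428; first data byte = ISN + 1 = 76429.
Segment 1: SEQ = 76429, len = 808 B, covers [76429, 77236]
Segment 2: SEQ = 77237, len = 360 B, covers [77237, 77596]
Segment 3: SEQ = 77597, len = 1132 B, covers [77597, 78728] [LOST]
In-order data received: bytes [76429, 77596] (segments 1..2).
Segment 3 missing -> gap begins at byte 77597.
Cumulative ACK = next expected in-order byte = 76429 + 808 + 360 = 77597

77597


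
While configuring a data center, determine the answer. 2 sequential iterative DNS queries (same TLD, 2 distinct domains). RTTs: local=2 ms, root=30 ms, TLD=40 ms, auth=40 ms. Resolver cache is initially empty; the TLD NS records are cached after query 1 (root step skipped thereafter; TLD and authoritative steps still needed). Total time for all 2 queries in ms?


Lookup 1 (cold cache): local + root + TLD + auth = 2 + 30 + 40 + 40 = 112 ms
Lookups 2..2 (TLD NS cached -> skip root; new domain -> still ask TLD and auth): local + TLD + auth = 2 + 40 + 40 = 82 ms each
Remaining 1 lookups: 1 * 82 = 82 ms
Total = 112 + 82 = 194 ms

194


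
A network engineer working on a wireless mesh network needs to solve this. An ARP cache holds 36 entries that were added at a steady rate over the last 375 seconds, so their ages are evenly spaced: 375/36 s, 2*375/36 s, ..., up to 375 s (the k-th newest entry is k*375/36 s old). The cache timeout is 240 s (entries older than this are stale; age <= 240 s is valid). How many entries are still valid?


Ages are k * 375/36 s for k = 1..36 (spacing = 10.4167 s).
Entry k is valid iff k * 375/36 <= 240 iff k <= 36 * 240 / 375 = 23.0400
n_valid = floor(23.0400) = 23
(n_stale = 36 - 23 = 13)

23


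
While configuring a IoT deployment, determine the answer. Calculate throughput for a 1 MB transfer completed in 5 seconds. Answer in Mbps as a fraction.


Given: file = 1 MB, time = 5 s
File in Mb = 1 * 8 = 8 Mb
Throughput = 8 / 5 Mbps
Throughput = 8/5 Mbps

8/5


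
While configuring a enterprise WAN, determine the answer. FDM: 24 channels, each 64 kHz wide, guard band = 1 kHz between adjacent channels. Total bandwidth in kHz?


Given: 24 channels, 64 kHz each, guard = 1 kHz
Channel bandwidth = 24 * 64 = 1536 kHz
Guard bands = 23 gaps * 1 kHz = 23 kHz
Total = 1536 + 23 = 1559 kHz

1559


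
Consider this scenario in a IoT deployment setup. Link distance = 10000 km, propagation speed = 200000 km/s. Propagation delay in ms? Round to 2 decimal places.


Given: distance = 10000 km, speed = 200000 km/s
Delay = distance / speed = 10000 / 200000 seconds
Delay in ms = 10000 * 1000 / 200000
Delay = 50.0000 ms
Rounded to 2 dp = 50.00 ms

50.00


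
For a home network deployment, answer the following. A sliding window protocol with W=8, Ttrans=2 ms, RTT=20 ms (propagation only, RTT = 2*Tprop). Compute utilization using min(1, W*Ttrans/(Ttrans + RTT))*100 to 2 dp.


Given: W = 8, Ttrans = 2 ms, RTT = 20 ms (= 2 * Tprop, Tprop = 10 ms)
Cycle time = Ttrans + RTT = 2 + 20 = 22 ms (first packet sent until its ACK returns)
W * Ttrans = 8 * 2 = 16 ms of sending per cycle
W * Ttrans / (Ttrans + RTT) = 16 / 22 = 0.727273
U = min(1, 0.727273) = 0.727273
U% = 72.73%

72.73


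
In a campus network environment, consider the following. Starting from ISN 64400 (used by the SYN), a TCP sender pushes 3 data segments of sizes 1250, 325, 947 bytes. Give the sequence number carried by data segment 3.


The SYN occupies sequence number ISN = 64400, so the first data byte is ISN + 1 = 64401.
SEQ of data segment i = (ISN + 1) + sum of payload sizes of segments 1..i-1.
Segment 1: SEQ = 64401, payload = 1250 bytes
Segment 2: SEQ = 65651, payload = 325 bytes
Segment 3: SEQ = 65976, payload = 947 bytes
SEQ of segment 3 = 64401 + 1250 + 325 = 65976

65976


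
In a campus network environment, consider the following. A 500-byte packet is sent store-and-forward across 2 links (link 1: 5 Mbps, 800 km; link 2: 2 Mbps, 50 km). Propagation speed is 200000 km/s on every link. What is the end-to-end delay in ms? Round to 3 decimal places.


Packet = 500 bytes = 4000 bits. Store-and-forward: sum (t_trans + t_prop) per link.
Link 1: t_trans = 4000/(5*10^6) s = 0.8000 ms; t_prop = 800/200000 s = 4.0000 ms; subtotal = 4.8000 ms
Link 2: t_trans = 4000/(2*10^6) s = 2.0000 ms; t_prop = 50/200000 s = 0.2500 ms; subtotal = 2.2500 ms
End-to-end = 4.8000 + 2.2500 = 7.0500 ms -> 7.050 ms (3 dp)

7.050


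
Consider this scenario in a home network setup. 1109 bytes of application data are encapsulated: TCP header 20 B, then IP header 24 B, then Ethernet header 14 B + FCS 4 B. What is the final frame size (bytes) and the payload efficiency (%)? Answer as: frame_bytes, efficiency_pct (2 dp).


TCP segment = 1109 + 20 = 1129 B
IP packet = 1129 + 24 = 1153 B
Ethernet frame = 1153 + 14 + 4 = 1171 B
Efficiency = app / frame = 1109 / 1171 = 0.947054 = 94.7054% -> 94.71% (2 dp)

1171, 94.71


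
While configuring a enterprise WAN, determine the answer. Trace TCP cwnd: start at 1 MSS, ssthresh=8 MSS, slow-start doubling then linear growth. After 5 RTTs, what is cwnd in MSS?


RTT 0: cwnd = 1 MSS (initial)
RTT 1: cwnd = 2 MSS (slow start, doubled)
RTT 2: cwnd = 4 MSS (slow start, doubled)
RTT 3: cwnd = 8 MSS (slow start, doubled)
RTT 4: cwnd = 9 MSS (congestion avoidance, +1)
RTT 5: cwnd = 10 MSS (congestion avoidance, +1)

10


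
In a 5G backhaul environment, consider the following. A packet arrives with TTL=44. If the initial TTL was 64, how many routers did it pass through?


Given: initial TTL = 64, received TTL = 44
Hops = initial TTL - received TTL
Hops = 64 - 44 = 20

20


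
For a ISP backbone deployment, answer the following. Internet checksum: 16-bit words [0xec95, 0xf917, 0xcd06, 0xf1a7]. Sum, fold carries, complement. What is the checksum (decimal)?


Given words: [0xec95, 0xf917, 0xcd06, 0xf1a7]
Step 1: Sum all words
Raw sum = 60565 + 63767 + 52486 + 61863 = 238681
Step 2: Fold carry: (42073 + 3) = 42076
One's complement = ~42076 & 0xFFFF = 23459

23459


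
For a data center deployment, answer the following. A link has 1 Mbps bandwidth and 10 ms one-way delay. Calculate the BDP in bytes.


Given: bandwidth = 1 Mbps, delay = 10 ms
BDP in bits = 1 * 10^6 * 10 / 1000
BDP in bits = 10000
BDP in bytes = 10000 / 8 = 1250

1250


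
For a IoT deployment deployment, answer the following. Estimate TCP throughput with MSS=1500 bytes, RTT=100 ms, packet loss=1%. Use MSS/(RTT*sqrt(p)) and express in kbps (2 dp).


Given: MSS = 1500 bytes, RTT = 100 ms, loss = 1%
RTT in seconds = 100 / 1000 = 0.1
Loss rate = 1% = 0.01
sqrt(loss) = sqrt(0.01) = 0.1
Throughput (bytes/s) = 1500 / (0.1 * 0.1) = 150000.0000
Throughput (kbps) = 150000.0000 * 8 / 1000 = 1200.000000 -> 1200.00 kbps (2 dp)

1200.00


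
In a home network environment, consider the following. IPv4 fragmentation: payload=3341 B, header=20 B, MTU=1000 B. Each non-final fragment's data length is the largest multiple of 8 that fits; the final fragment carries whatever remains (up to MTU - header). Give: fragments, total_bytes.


Max data per non-final fragment = floor((MTU - header)/8)*8 = floor((1000 - 20)/8)*8 = floor(980/8)*8 = 976 B
Final fragment needs no 8-byte alignment: it can carry up to MTU - header = 980 B
Non-final fragments needed = ceil((payload - 980) / 976) = ceil(2361/976) = ceil(2.4191) = 3
Number of fragments = 3 + 1 = 4
Fragment sizes (data): 3 * 976 B + 413 B (last, 413 <= 980 OK)
Total bytes sent = payload + n_frags * header = 3341 + 4*20 = 3341 + 80 = 3421 B

4, 3421


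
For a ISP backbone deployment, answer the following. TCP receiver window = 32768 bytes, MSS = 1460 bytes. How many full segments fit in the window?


Given: RWND = 32768 bytes, MSS = 1460 bytes
Full segments = floor(RWND / MSS)
Full segments = floor(32768 / 1460)
Full segments = floor(22.4438) = 22

22


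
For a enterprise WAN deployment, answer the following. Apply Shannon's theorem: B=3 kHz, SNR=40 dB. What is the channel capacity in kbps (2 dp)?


Given: B = 3 kHz, SNR = 40 dB
SNR linear = 10^(40/10) = 10000
1 + SNR = 10001
log2(10001) = 13.2878566418
C = 3 * 1000 * 13.2878566418 = 39863.5699 bps
C = 39.863570 kbps -> 39.86 kbps (2 dp)

39.86


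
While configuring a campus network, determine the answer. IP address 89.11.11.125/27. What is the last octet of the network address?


Given: IP = 89.11.11.125, prefix = /27
Subnet mask = 255.255.255.224
Last octet of IP: 125
Last octet of mask: 224
Network last octet = 125 AND 224 = 96

96


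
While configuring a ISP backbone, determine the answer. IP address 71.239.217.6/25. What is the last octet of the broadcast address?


Given: IP = 71.239.217.6, prefix = /25
Host bits = 32 - 25 = 7
Network last octet = 6 AND mask = 0
Host part size = 2^7 - 1 = 127
Broadcast last octet = 0 OR 127 = 127

127


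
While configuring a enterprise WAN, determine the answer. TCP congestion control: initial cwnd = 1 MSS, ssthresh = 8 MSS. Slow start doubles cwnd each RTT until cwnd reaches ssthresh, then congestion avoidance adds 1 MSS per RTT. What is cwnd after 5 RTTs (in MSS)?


RTT 0: cwnd = 1 MSS (initial)
RTT 1: cwnd = 2 MSS (slow start, doubled)
RTT 2: cwnd = 4 MSS (slow start, doubled)
RTT 3: cwnd = 8 MSS (slow start, doubled)
RTT 4: cwnd = 9 MSS (congestion avoidance, +1)
RTT 5: cwnd = 10 MSS (congestion avoidance, +1)

10


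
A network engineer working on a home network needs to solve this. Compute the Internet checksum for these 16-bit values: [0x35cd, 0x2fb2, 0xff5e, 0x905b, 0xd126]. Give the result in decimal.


Given words: [0x35cd, 0x2fb2, 0xff5e, 0x905b, 0xd126]
Step 1: Sum all words
Raw sum = 13773 + 12210 + 65374 + 36955 + 53542 = 181854
Step 2: Fold carry: (50782 + 2) = 50784
One's complement = ~50784 & 0xFFFF = 14751

14751


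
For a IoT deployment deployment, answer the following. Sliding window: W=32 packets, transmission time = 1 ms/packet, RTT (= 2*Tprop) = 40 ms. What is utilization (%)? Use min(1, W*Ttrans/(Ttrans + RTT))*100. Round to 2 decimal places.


Given: W = 32, Ttrans = 1 ms, RTT = 40 ms (= 2 * Tprop, Tprop = 20 ms)
Cycle time = Ttrans + RTT = 1 + 40 = 41 ms (first packet sent until its ACK returns)
W * Ttrans = 32 * 1 = 32 ms of sending per cycle
W * Ttrans / (Ttrans + RTT) = 32 / 41 = 0.780488
U = min(1, 0.780488) = 0.780488
U% = 78.05%

78.05


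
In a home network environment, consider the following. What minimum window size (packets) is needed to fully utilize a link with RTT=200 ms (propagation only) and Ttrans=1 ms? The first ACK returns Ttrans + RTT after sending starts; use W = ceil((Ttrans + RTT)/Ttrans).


Given: Ttrans = 1 ms, RTT = 200 ms (= 2 * Tprop, Tprop = 100 ms)
Time until first ACK returns = Ttrans + RTT = 1 + 200 = 201 ms
Need W * Ttrans >= Ttrans + RTT  ->  W >= (Ttrans + RTT) / Ttrans
(Ttrans + RTT) / Ttrans = 201 / 1 = 201
W_min = ceil(201) = 201

201


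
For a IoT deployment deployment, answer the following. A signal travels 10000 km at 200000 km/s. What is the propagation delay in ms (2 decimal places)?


Given: distance = 10000 km, speed = 200000 km/s
Delay = distance / speed = 10000 / 200000 seconds
Delay in ms = 10000 * 1000 / 200000
Delay = 50.0000 ms
Rounded to 2 dp = 50.00 ms

50.00


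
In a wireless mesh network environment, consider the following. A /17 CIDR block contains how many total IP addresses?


Given: CIDR prefix /17
Host bits = 32 - 17 = 15
Total addresses = 2^15 = 32768

32768


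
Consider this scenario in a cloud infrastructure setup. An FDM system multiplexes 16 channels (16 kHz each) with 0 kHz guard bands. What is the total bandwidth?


Given: 16 channels, 16 kHz each, guard = 0 kHz
Channel bandwidth = 16 * 16 = 256 kHz
Guard bands = 15 gaps * 0 kHz = 0 kHz
Total = 256 + 0 = 256 kHz

256


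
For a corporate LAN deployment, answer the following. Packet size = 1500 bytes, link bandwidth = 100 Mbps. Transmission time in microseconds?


Given: packet = 1500 bytes, bandwidth = 100 Mbps
Packet in bits = 1500 * 8 = 12000 bits
Bandwidth = 100 * 10^6 = 100000000 bps
Time = 12000 / 100000000 seconds
Time in us = 12000 * 10^6 / 100000000 = 120

120


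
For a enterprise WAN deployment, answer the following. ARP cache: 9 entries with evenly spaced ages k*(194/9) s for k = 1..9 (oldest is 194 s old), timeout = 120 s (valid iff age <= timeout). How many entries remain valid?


Ages are k * 194/9 s for k = 1..9 (spacing = 21.5556 s).
Entry k is valid iff k * 194/9 <= 120 iff k <= 9 * 120 / 194 = 5.5670
n_valid = floor(5.5670) = 5
(n_stale = 9 - 5 = 4)

5


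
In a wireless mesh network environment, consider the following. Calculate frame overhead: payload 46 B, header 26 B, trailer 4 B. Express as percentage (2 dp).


Given: payload = 46 B, header = 26 B, trailer = 4 B
Overhead bytes = header + trailer = 26 + 4 = 30
Total frame = payload + overhead = 46 + 30 = 76
Overhead % = 30 / 76 * 100 = 39.4737% -> 39.47% (2 dp)

39.47


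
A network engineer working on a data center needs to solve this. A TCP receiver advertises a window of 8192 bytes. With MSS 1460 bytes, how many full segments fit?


Given: RWND = 8192 bytes, MSS = 1460 bytes
Full segments = floor(RWND / MSS)
Full segments = floor(8192 / 1460)
Full segments = floor(5.611) = 5

5


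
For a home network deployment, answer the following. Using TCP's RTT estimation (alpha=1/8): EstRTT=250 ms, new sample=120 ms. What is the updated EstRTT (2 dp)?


Given: EstRTT = 250 ms, SampleRTT = 120 ms, alpha = 1/8
New EstRTT = (1 - alpha) * EstRTT + alpha * SampleRTT
(7/8) * 250 = 218.75
(1/8) * 120 = 15
New EstRTT = 218.75 + 15 = 233.75 ms -> 233.75 ms (2 dp)

233.75


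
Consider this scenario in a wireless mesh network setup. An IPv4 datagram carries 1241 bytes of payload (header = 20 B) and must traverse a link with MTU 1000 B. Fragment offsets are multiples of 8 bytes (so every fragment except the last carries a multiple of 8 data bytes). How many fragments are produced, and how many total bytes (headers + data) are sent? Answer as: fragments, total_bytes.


Max data per non-final fragment = floor((MTU - header)/8)*8 = floor((1000 - 20)/8)*8 = floor(980/8)*8 = 976 B
Final fragment needs no 8-byte alignment: it can carry up to MTU - header = 980 B
Non-final fragments needed = ceil((payload - 980) / 976) = ceil(261/976) = ceil(0.2674) = 1
Number of fragments = 1 + 1 = 2
Fragment sizes (data): 1 * 976 B + 265 B (last, 265 <= 980 OK)
Total bytes sent = payload + n_frags * header = 1241 + 2*20 = 1241 + 40 = 1281 B

2, 1281


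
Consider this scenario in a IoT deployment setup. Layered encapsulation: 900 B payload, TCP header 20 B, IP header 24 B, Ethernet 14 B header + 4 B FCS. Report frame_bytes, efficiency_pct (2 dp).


TCP segment = 900 + 20 = 920 B
IP packet = 920 + 24 = 944 B
Ethernet frame = 944 + 14 + 4 = 962 B
Efficiency = app / frame = 900 / 962 = 0.935551 = 93.5551% -> 93.56% (2 dp)

962, 93.56


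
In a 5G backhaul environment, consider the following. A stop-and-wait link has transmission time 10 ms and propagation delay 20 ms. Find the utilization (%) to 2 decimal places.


Given: Ttrans = 10 ms, Tprop = 20 ms
RTT = 2 * Tprop = 2 * 20 = 40 ms
U = Ttrans / (Ttrans + RTT)
U = 10 / (10 + 40)
U = 10 / 50 = 0.2
U% = 20.00%

20.00


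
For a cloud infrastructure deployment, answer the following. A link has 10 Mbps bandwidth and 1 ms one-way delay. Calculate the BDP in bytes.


Given: bandwidth = 10 Mbps, delay = 1 ms
BDP in bits = 10 * 10^6 * 1 / 1000
BDP in bits = 10000
BDP in bytes = 10000 / 8 = 1250

1250


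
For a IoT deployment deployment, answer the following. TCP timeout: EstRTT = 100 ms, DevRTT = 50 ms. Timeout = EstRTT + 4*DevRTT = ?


Given: EstRTT = 100 ms, DevRTT = 50 ms
Timeout = EstRTT + 4 * DevRTT
4 * DevRTT = 4 * 50 = 200
Timeout = 100 + 200 = 300 ms

300


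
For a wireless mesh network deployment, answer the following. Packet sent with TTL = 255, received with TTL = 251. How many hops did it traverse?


Given: initial TTL = 255, received TTL = 251
Hops = initial TTL - received TTL
Hops = 255 - 251 = 4

4


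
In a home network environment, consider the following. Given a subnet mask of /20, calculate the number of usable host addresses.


Given: subnet mask /20
Host bits = 32 - 20 = 12
Total addresses = 2^12 = 4096
Usable hosts = 4096 - 2 (network + broadcast) = 4094

4094


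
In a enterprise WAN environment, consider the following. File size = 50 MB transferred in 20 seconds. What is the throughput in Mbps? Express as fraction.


Given: file = 50 MB, time = 20 s
File in Mb = 50 * 8 = 400 Mb
Throughput = 400 / 20 Mbps
Throughput = 20 Mbps

20


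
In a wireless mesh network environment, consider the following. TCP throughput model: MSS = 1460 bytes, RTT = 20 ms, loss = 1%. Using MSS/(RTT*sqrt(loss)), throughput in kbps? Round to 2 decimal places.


Given: MSS = 1460 bytes, RTT = 20 ms, loss = 1%
RTT in seconds = 20 / 1000 = 0.02
Loss rate = 1% = 0.01
sqrt(loss) = sqrt(0.01) = 0.1
Throughput (bytes/s) = 1460 / (0.02 * 0.1) = 730000.0000
Throughput (kbps) = 730000.0000 * 8 / 1000 = 5840.000000 -> 5840.00 kbps (2 dp)

5840.00


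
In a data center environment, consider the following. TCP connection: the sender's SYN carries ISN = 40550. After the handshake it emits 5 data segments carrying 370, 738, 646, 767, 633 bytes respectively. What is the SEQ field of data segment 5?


The SYN occupies sequence number ISN = 40550, so the first data byte is ISN + 1 = 40551.
SEQ of data segment i = (ISN + 1) + sum of payload sizes of segments 1..i-1.
Segment 1: SEQ = 40551, payload = 370 bytes
Segment 2: SEQ = 40921, payload = 738 bytes
Segment 3: SEQ = 41659, payload = 646 bytes
Segment 4: SEQ = 42305, payload = 767 bytes
Segment 5: SEQ = 43072, payload = 633 bytes
SEQ of segment 5 = 40551 + 370 + 738 + 646 + 767 = 43072

43072


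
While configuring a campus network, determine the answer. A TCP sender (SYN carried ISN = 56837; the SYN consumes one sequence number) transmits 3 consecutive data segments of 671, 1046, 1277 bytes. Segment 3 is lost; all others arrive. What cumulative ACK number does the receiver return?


SYN uses sequence number 56837; first data byte = ISN + 1 = 56838.
Segment 1: SEQ = 56838, len = 671 B, covers [56838, 57508]
Segment 2: SEQ = 57509, len = 1046 B, covers [57509, 58554]
Segment 3: SEQ = 58555, len = 1277 B, covers [58555, 59831] [LOST]
In-order data received: bytes [56838, 58554] (segments 1..2).
Segment 3 missing -> gap begins at byte 58555.
Cumulative ACK = next expected in-order byte = 56838 + 671 + 1046 = 58555

58555


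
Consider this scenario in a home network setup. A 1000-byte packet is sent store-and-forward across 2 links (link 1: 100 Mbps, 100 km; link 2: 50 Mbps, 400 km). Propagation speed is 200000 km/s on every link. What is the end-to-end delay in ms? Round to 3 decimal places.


Packet = 1000 bytes = 8000 bits. Store-and-forward: sum (t_trans + t_prop) per link.
Link 1: t_trans = 8000/(100*10^6) s = 0.0800 ms; t_prop = 100/200000 s = 0.5000 ms; subtotal = 0.5800 ms
Link 2: t_trans = 8000/(50*10^6) s = 0.1600 ms; t_prop = 400/200000 s = 2.0000 ms; subtotal = 2.1600 ms
End-to-end = 0.5800 + 2.1600 = 2.7400 ms -> 2.740 ms (3 dp)

2.740
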